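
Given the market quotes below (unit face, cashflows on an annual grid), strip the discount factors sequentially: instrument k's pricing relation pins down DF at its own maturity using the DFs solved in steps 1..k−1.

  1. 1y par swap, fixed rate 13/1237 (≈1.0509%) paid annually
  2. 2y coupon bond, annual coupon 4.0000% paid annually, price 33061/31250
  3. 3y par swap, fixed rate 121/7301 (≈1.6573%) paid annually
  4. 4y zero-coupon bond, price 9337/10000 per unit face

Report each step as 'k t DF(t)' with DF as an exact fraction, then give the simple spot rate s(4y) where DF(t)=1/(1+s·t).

1 1 1237/1250
2 2 612/625
3 3 2379/2500
4 4 9337/10000
s(4y) = (1/(9337/10000) − 1)/(4) = 663/37348 ≈ 1.7752%

step 1 [1y] swap r/1=13/1237: DF=(1 − 13/1237·(0))/(1+13/1237) = 1237/1250 ≈ 0.989600
step 2 [2y] bond c/1=1/25: DF=(33061/31250 − 1/25·(0.989600))/(1+1/25) = 612/625 ≈ 0.979200
step 3 [3y] swap r/1=121/7301: DF=(1 − 121/7301·(0.989600+0.979200))/(1+121/7301) = 2379/2500 ≈ 0.951600
step 4 [4y] zero: DF = P = 9337/10000 ≈ 0.933700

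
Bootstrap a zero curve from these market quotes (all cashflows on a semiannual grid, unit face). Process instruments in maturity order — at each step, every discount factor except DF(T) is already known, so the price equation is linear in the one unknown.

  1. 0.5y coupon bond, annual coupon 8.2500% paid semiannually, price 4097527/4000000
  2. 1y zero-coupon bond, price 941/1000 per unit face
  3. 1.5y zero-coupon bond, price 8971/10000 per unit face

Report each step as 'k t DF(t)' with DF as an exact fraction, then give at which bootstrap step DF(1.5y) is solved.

1 1/2 4919/5000
2 1 941/1000
3 3/2 8971/10000
DF(1.5y) is solved at step 3

step 1 [0.5y] bond c/2=33/800: DF=(4097527/4000000 − 33/800·(0))/(1+33/800) = 4919/5000 ≈ 0.983800
step 2 [1y] zero: DF = P = 941/1000 ≈ 0.941000
step 3 [1.5y] zero: DF = P = 8971/10000 ≈ 0.897100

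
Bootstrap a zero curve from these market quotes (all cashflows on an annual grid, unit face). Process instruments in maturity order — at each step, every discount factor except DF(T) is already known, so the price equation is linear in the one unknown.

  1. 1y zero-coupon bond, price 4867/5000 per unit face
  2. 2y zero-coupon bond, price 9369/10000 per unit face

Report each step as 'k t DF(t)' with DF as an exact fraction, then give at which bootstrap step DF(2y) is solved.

1 1 4867/5000
2 2 9369/10000
DF(2y) is solved at step 2

step 1 [1y] zero: DF = P = 4867/5000 ≈ 0.973400
step 2 [2y] zero: DF = P = 9369/10000 ≈ 0.936900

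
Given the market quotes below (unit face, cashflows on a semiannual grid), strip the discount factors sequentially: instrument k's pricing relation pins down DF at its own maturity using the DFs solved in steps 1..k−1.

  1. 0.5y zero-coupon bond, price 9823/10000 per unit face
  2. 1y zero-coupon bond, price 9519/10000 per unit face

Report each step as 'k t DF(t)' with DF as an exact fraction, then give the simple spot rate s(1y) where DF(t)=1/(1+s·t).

step 1 [0.5y] zero: DF = P = 9823/10000 ≈ 0.982300
step 2 [1y] zero: DF = P = 9519/10000 ≈ 0.951900

1 1/2 9823/10000
2 1 9519/10000
s(1y) = (1/(9519/10000) − 1)/(1) = 481/9519 ≈ 5.0531%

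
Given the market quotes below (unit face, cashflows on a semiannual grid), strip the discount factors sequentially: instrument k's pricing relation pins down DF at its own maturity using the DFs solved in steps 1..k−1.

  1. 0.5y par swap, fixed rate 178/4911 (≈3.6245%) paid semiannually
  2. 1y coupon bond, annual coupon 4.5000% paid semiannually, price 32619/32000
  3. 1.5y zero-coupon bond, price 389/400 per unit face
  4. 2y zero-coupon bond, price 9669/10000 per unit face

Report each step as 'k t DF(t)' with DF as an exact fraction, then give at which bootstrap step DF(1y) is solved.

step 1 [0.5y] swap r/2=89/4911: DF=(1 − 89/4911·(0))/(1+89/4911) = 4911/5000 ≈ 0.982200
step 2 [1y] bond c/2=9/400: DF=(32619/32000 − 9/400·(0.982200))/(1+9/400) = 9753/10000 ≈ 0.975300
step 3 [1.5y] zero: DF = P = 389/400 ≈ 0.972500
step 4 [2y] zero: DF = P = 9669/10000 ≈ 0.966900

1 1/2 4911/5000
2 1 9753/10000
3 3/2 389/400
4 2 9669/10000
DF(1y) is solved at step 2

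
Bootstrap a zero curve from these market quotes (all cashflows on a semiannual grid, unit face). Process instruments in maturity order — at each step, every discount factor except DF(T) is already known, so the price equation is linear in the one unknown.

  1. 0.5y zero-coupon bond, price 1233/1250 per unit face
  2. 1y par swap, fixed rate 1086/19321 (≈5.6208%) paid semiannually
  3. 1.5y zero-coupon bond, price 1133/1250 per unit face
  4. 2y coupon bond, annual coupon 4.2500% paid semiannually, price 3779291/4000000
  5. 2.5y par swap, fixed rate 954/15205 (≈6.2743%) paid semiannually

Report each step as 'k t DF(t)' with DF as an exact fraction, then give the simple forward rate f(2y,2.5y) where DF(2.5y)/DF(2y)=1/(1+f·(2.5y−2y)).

step 1 [0.5y] zero: DF = P = 1233/1250 ≈ 0.986400
step 2 [1y] swap r/2=543/19321: DF=(1 − 543/19321·(0.986400))/(1+543/19321) = 9457/10000 ≈ 0.945700
step 3 [1.5y] zero: DF = P = 1133/1250 ≈ 0.906400
step 4 [2y] bond c/2=17/800: DF=(3779291/4000000 − 17/800·(0.986400+0.945700+0.906400))/(1+17/800) = 8661/10000 ≈ 0.866100
step 5 [2.5y] swap r/2=477/15205: DF=(1 − 477/15205·(0.986400+0.945700+0.906400+0.866100))/(1+477/15205) = 8569/10000 ≈ 0.856900

1 1/2 1233/1250
2 1 9457/10000
3 3/2 1133/1250
4 2 8661/10000
5 5/2 8569/10000
f(2y,2.5y) = ((8661/10000)/(8569/10000) − 1)/(1/2) = 184/8569 ≈ 2.1473%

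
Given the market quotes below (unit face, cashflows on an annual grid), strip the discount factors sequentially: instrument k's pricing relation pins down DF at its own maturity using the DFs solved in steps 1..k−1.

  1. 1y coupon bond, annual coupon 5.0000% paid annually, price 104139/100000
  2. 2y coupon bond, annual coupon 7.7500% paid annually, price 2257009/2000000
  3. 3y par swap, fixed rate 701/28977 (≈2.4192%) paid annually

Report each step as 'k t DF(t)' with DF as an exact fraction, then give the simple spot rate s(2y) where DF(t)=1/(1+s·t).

step 1 [1y] bond c/1=1/20: DF=(104139/100000 − 1/20·(0))/(1+1/20) = 4959/5000 ≈ 0.991800
step 2 [2y] bond c/1=31/400: DF=(2257009/2000000 − 31/400·(0.991800))/(1+31/400) = 122/125 ≈ 0.976000
step 3 [3y] swap r/1=701/28977: DF=(1 − 701/28977·(0.991800+0.976000))/(1+701/28977) = 9299/10000 ≈ 0.929900

1 1 4959/5000
2 2 122/125
3 3 9299/10000
s(2y) = (1/(122/125) − 1)/(2) = 3/244 ≈ 1.2295%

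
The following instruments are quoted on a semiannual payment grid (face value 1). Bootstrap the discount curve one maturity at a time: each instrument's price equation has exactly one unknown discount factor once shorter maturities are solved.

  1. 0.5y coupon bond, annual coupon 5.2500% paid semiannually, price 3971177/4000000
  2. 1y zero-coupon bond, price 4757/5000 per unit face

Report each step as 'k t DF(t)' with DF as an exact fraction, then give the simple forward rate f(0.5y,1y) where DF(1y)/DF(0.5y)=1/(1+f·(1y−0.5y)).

1 1/2 4837/5000
2 1 4757/5000
f(0.5y,1y) = ((4837/5000)/(4757/5000) − 1)/(1/2) = 160/4757 ≈ 3.3635%

step 1 [0.5y] bond c/2=21/800: DF=(3971177/4000000 − 21/800·(0))/(1+21/800) = 4837/5000 ≈ 0.967400
step 2 [1y] zero: DF = P = 4757/5000 ≈ 0.951400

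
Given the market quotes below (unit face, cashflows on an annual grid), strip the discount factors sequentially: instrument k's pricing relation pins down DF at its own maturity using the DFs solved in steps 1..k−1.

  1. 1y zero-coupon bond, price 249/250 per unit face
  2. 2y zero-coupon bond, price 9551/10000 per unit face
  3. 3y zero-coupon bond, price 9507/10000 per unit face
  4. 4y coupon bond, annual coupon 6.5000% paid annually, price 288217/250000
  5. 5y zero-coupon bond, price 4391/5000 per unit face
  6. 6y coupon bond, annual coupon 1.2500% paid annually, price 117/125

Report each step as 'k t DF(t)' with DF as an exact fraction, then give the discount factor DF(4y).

step 1 [1y] zero: DF = P = 249/250 ≈ 0.996000
step 2 [2y] zero: DF = P = 9551/10000 ≈ 0.955100
step 3 [3y] zero: DF = P = 9507/10000 ≈ 0.950700
step 4 [4y] bond c/1=13/200: DF=(288217/250000 − 13/200·(0.996000+0.955100+0.950700))/(1+13/200) = 4527/5000 ≈ 0.905400
step 5 [5y] zero: DF = P = 4391/5000 ≈ 0.878200
step 6 [6y] bond c/1=1/80: DF=(117/125 − 1/80·(0.996000+0.955100+0.950700+0.905400+0.878200))/(1+1/80) = 4333/5000 ≈ 0.866600

1 1 249/250
2 2 9551/10000
3 3 9507/10000
4 4 4527/5000
5 5 4391/5000
6 6 4333/5000
DF(4y) = 4527/5000 ≈ 0.905400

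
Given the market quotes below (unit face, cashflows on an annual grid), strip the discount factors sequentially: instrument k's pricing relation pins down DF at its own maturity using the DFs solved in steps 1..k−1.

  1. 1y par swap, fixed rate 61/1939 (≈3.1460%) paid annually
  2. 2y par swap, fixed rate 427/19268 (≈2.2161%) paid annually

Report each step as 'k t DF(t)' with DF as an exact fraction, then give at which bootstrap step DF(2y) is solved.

step 1 [1y] swap r/1=61/1939: DF=(1 − 61/1939·(0))/(1+61/1939) = 1939/2000 ≈ 0.969500
step 2 [2y] swap r/1=427/19268: DF=(1 − 427/19268·(0.969500))/(1+427/19268) = 9573/10000 ≈ 0.957300

1 1 1939/2000
2 2 9573/10000
DF(2y) is solved at step 2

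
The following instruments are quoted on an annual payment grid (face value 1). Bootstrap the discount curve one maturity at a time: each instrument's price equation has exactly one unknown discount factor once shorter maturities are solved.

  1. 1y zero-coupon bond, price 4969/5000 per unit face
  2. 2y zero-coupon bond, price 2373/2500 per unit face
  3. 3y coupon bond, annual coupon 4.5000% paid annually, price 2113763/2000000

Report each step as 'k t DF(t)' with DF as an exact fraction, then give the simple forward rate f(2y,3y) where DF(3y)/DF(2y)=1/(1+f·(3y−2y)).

step 1 [1y] zero: DF = P = 4969/5000 ≈ 0.993800
step 2 [2y] zero: DF = P = 2373/2500 ≈ 0.949200
step 3 [3y] bond c/1=9/200: DF=(2113763/2000000 − 9/200·(0.993800+0.949200))/(1+9/200) = 9277/10000 ≈ 0.927700

1 1 4969/5000
2 2 2373/2500
3 3 9277/10000
f(2y,3y) = ((2373/2500)/(9277/10000) − 1)/(1) = 215/9277 ≈ 2.3176%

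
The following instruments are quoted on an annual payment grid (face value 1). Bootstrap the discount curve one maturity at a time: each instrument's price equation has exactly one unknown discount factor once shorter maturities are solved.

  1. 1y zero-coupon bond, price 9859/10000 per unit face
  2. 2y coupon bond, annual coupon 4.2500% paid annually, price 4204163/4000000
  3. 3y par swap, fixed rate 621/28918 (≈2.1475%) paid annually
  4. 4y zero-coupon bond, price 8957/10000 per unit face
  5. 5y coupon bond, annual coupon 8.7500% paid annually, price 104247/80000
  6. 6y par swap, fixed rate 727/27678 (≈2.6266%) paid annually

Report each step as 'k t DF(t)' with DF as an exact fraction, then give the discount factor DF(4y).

1 1 9859/10000
2 2 121/125
3 3 9379/10000
4 4 8957/10000
5 5 1787/2000
6 6 4273/5000
DF(4y) = 8957/10000 ≈ 0.895700

step 1 [1y] zero: DF = P = 9859/10000 ≈ 0.985900
step 2 [2y] bond c/1=17/400: DF=(4204163/4000000 − 17/400·(0.985900))/(1+17/400) = 121/125 ≈ 0.968000
step 3 [3y] swap r/1=621/28918: DF=(1 − 621/28918·(0.985900+0.968000))/(1+621/28918) = 9379/10000 ≈ 0.937900
step 4 [4y] zero: DF = P = 8957/10000 ≈ 0.895700
step 5 [5y] bond c/1=7/80: DF=(104247/80000 − 7/80·(0.985900+0.968000+0.937900+0.895700))/(1+7/80) = 1787/2000 ≈ 0.893500
step 6 [6y] swap r/1=727/27678: DF=(1 − 727/27678·(0.985900+0.968000+0.937900+0.895700+0.893500))/(1+727/27678) = 4273/5000 ≈ 0.854600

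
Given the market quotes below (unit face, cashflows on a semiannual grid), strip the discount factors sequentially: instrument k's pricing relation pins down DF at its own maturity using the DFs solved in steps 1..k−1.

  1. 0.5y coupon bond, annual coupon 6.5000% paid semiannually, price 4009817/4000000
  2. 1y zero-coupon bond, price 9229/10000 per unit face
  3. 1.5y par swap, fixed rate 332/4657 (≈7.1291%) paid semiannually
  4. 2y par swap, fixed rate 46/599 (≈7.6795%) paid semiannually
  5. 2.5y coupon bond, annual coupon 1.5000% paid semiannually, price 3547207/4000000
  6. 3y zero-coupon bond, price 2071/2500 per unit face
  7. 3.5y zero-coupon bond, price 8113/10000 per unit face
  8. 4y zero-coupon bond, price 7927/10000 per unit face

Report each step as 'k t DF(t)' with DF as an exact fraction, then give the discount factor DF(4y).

1 1/2 9709/10000
2 1 9229/10000
3 3/2 2251/2500
4 2 8597/10000
5 5/2 853/1000
6 3 2071/2500
7 7/2 8113/10000
8 4 7927/10000
DF(4y) = 7927/10000 ≈ 0.792700

step 1 [0.5y] bond c/2=13/400: DF=(4009817/4000000 − 13/400·(0))/(1+13/400) = 9709/10000 ≈ 0.970900
step 2 [1y] zero: DF = P = 9229/10000 ≈ 0.922900
step 3 [1.5y] swap r/2=166/4657: DF=(1 − 166/4657·(0.970900+0.922900))/(1+166/4657) = 2251/2500 ≈ 0.900400
step 4 [2y] swap r/2=23/599: DF=(1 − 23/599·(0.970900+0.922900+0.900400))/(1+23/599) = 8597/10000 ≈ 0.859700
step 5 [2.5y] bond c/2=3/400: DF=(3547207/4000000 − 3/400·(0.970900+0.922900+0.900400+0.859700))/(1+3/400) = 853/1000 ≈ 0.853000
step 6 [3y] zero: DF = P = 2071/2500 ≈ 0.828400
step 7 [3.5y] zero: DF = P = 8113/10000 ≈ 0.811300
step 8 [4y] zero: DF = P = 7927/10000 ≈ 0.792700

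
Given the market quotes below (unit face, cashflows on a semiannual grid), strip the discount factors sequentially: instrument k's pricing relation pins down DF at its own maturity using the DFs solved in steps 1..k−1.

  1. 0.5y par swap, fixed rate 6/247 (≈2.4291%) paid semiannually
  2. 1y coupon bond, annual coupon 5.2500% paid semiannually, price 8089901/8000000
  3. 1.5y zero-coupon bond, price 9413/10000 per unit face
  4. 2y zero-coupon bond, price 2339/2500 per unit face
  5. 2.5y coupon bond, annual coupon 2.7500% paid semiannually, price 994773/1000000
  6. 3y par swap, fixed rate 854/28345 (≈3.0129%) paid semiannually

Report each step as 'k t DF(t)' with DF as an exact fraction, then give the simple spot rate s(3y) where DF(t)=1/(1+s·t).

step 1 [0.5y] swap r/2=3/247: DF=(1 − 3/247·(0))/(1+3/247) = 247/250 ≈ 0.988000
step 2 [1y] bond c/2=21/800: DF=(8089901/8000000 − 21/800·(0.988000))/(1+21/800) = 9601/10000 ≈ 0.960100
step 3 [1.5y] zero: DF = P = 9413/10000 ≈ 0.941300
step 4 [2y] zero: DF = P = 2339/2500 ≈ 0.935600
step 5 [2.5y] bond c/2=11/800: DF=(994773/1000000 − 11/800·(0.988000+0.960100+0.941300+0.935600))/(1+11/800) = 4647/5000 ≈ 0.929400
step 6 [3y] swap r/2=427/28345: DF=(1 − 427/28345·(0.988000+0.960100+0.941300+0.935600+0.929400))/(1+427/28345) = 4573/5000 ≈ 0.914600

1 1/2 247/250
2 1 9601/10000
3 3/2 9413/10000
4 2 2339/2500
5 5/2 4647/5000
6 3 4573/5000
s(3y) = (1/(4573/5000) − 1)/(3) = 427/13719 ≈ 3.1125%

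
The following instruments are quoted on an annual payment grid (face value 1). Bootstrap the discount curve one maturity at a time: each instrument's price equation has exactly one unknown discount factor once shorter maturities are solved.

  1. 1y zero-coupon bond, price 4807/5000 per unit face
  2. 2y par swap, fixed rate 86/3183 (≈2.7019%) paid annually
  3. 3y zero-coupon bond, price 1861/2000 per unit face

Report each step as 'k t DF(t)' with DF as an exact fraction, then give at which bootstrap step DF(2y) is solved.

1 1 4807/5000
2 2 2371/2500
3 3 1861/2000
DF(2y) is solved at step 2

step 1 [1y] zero: DF = P = 4807/5000 ≈ 0.961400
step 2 [2y] swap r/1=86/3183: DF=(1 − 86/3183·(0.961400))/(1+86/3183) = 2371/2500 ≈ 0.948400
step 3 [3y] zero: DF = P = 1861/2000 ≈ 0.930500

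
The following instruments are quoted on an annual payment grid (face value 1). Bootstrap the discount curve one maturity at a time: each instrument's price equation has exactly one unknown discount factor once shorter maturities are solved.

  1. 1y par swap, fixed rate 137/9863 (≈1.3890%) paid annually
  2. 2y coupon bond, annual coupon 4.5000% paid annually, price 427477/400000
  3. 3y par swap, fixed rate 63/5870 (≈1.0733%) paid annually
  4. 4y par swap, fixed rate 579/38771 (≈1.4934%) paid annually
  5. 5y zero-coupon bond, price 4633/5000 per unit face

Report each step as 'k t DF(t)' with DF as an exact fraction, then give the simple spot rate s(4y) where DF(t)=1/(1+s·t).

1 1 9863/10000
2 2 4901/5000
3 3 1937/2000
4 4 9421/10000
5 5 4633/5000
s(4y) = (1/(9421/10000) − 1)/(4) = 579/37684 ≈ 1.5365%

step 1 [1y] swap r/1=137/9863: DF=(1 − 137/9863·(0))/(1+137/9863) = 9863/10000 ≈ 0.986300
step 2 [2y] bond c/1=9/200: DF=(427477/400000 − 9/200·(0.986300))/(1+9/200) = 4901/5000 ≈ 0.980200
step 3 [3y] swap r/1=63/5870: DF=(1 − 63/5870·(0.986300+0.980200))/(1+63/5870) = 1937/2000 ≈ 0.968500
step 4 [4y] swap r/1=579/38771: DF=(1 − 579/38771·(0.986300+0.980200+0.968500))/(1+579/38771) = 9421/10000 ≈ 0.942100
step 5 [5y] zero: DF = P = 4633/5000 ≈ 0.926600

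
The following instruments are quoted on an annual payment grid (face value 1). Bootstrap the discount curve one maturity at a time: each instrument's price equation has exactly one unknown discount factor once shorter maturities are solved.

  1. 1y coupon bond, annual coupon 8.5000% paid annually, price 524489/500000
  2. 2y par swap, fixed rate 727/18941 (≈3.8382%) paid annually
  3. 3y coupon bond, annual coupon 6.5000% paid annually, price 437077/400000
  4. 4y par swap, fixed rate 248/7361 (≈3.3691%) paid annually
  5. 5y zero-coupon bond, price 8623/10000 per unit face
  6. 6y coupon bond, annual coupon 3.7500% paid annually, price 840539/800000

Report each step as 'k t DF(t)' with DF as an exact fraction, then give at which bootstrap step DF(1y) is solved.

1 1 2417/2500
2 2 9273/10000
3 3 569/625
4 4 219/250
5 5 8623/10000
6 6 1697/2000
DF(1y) is solved at step 1

step 1 [1y] bond c/1=17/200: DF=(524489/500000 − 17/200·(0))/(1+17/200) = 2417/2500 ≈ 0.966800
step 2 [2y] swap r/1=727/18941: DF=(1 − 727/18941·(0.966800))/(1+727/18941) = 9273/10000 ≈ 0.927300
step 3 [3y] bond c/1=13/200: DF=(437077/400000 − 13/200·(0.966800+0.927300))/(1+13/200) = 569/625 ≈ 0.910400
step 4 [4y] swap r/1=248/7361: DF=(1 − 248/7361·(0.966800+0.927300+0.910400))/(1+248/7361) = 219/250 ≈ 0.876000
step 5 [5y] zero: DF = P = 8623/10000 ≈ 0.862300
step 6 [6y] bond c/1=3/80: DF=(840539/800000 − 3/80·(0.966800+0.927300+0.910400+0.876000+0.862300))/(1+3/80) = 1697/2000 ≈ 0.848500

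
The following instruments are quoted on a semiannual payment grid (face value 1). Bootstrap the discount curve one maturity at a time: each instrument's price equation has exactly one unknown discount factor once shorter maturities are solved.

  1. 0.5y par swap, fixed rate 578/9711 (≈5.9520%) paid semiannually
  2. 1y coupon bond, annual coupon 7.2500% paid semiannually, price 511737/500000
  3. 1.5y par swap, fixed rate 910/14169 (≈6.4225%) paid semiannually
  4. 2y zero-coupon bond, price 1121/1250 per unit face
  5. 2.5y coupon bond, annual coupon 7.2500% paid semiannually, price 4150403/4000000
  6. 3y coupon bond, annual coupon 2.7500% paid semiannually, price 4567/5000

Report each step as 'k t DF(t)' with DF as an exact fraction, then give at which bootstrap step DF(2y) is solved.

step 1 [0.5y] swap r/2=289/9711: DF=(1 − 289/9711·(0))/(1+289/9711) = 9711/10000 ≈ 0.971100
step 2 [1y] bond c/2=29/800: DF=(511737/500000 − 29/800·(0.971100))/(1+29/800) = 9537/10000 ≈ 0.953700
step 3 [1.5y] swap r/2=455/14169: DF=(1 − 455/14169·(0.971100+0.953700))/(1+455/14169) = 909/1000 ≈ 0.909000
step 4 [2y] zero: DF = P = 1121/1250 ≈ 0.896800
step 5 [2.5y] bond c/2=29/800: DF=(4150403/4000000 − 29/800·(0.971100+0.953700+0.909000+0.896800))/(1+29/800) = 2177/2500 ≈ 0.870800
step 6 [3y] bond c/2=11/800: DF=(4567/5000 − 11/800·(0.971100+0.953700+0.909000+0.896800+0.870800))/(1+11/800) = 4193/5000 ≈ 0.838600

1 1/2 9711/10000
2 1 9537/10000
3 3/2 909/1000
4 2 1121/1250
5 5/2 2177/2500
6 3 4193/5000
DF(2y) is solved at step 4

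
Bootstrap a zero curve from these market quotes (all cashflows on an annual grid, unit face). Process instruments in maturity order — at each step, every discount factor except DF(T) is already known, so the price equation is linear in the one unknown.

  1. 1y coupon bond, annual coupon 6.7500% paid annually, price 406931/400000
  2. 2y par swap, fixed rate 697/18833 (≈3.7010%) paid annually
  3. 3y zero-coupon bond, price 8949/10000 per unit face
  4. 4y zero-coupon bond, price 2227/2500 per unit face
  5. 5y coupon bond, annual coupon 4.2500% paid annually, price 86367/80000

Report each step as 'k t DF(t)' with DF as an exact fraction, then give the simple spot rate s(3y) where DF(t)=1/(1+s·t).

1 1 953/1000
2 2 9303/10000
3 3 8949/10000
4 4 2227/2500
5 5 443/500
s(3y) = (1/(8949/10000) − 1)/(3) = 1051/26847 ≈ 3.9148%

step 1 [1y] bond c/1=27/400: DF=(406931/400000 − 27/400·(0))/(1+27/400) = 953/1000 ≈ 0.953000
step 2 [2y] swap r/1=697/18833: DF=(1 − 697/18833·(0.953000))/(1+697/18833) = 9303/10000 ≈ 0.930300
step 3 [3y] zero: DF = P = 8949/10000 ≈ 0.894900
step 4 [4y] zero: DF = P = 2227/2500 ≈ 0.890800
step 5 [5y] bond c/1=17/400: DF=(86367/80000 − 17/400·(0.953000+0.930300+0.894900+0.890800))/(1+17/400) = 443/500 ≈ 0.886000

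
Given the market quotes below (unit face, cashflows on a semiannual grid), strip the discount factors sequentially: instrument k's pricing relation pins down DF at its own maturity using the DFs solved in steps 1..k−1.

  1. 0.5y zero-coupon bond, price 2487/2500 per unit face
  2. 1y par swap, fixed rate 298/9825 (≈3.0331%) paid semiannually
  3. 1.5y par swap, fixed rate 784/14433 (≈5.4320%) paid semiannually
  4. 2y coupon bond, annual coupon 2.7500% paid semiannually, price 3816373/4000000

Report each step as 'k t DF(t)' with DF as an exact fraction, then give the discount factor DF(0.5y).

step 1 [0.5y] zero: DF = P = 2487/2500 ≈ 0.994800
step 2 [1y] swap r/2=149/9825: DF=(1 − 149/9825·(0.994800))/(1+149/9825) = 4851/5000 ≈ 0.970200
step 3 [1.5y] swap r/2=392/14433: DF=(1 − 392/14433·(0.994800+0.970200))/(1+392/14433) = 576/625 ≈ 0.921600
step 4 [2y] bond c/2=11/800: DF=(3816373/4000000 − 11/800·(0.994800+0.970200+0.921600))/(1+11/800) = 451/500 ≈ 0.902000

1 1/2 2487/2500
2 1 4851/5000
3 3/2 576/625
4 2 451/500
DF(0.5y) = 2487/2500 ≈ 0.994800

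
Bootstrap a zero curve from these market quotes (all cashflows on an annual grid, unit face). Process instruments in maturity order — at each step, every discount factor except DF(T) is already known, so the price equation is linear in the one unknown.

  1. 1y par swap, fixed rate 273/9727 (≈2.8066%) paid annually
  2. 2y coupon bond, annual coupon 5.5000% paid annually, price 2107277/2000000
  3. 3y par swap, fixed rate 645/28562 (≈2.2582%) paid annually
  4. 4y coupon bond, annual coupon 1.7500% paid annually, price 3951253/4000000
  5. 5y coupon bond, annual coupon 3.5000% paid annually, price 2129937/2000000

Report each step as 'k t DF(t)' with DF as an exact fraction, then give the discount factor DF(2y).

step 1 [1y] swap r/1=273/9727: DF=(1 − 273/9727·(0))/(1+273/9727) = 9727/10000 ≈ 0.972700
step 2 [2y] bond c/1=11/200: DF=(2107277/2000000 − 11/200·(0.972700))/(1+11/200) = 237/250 ≈ 0.948000
step 3 [3y] swap r/1=645/28562: DF=(1 − 645/28562·(0.972700+0.948000))/(1+645/28562) = 1871/2000 ≈ 0.935500
step 4 [4y] bond c/1=7/400: DF=(3951253/4000000 − 7/400·(0.972700+0.948000+0.935500))/(1+7/400) = 9217/10000 ≈ 0.921700
step 5 [5y] bond c/1=7/200: DF=(2129937/2000000 − 7/200·(0.972700+0.948000+0.935500+0.921700))/(1+7/200) = 2253/2500 ≈ 0.901200

1 1 9727/10000
2 2 237/250
3 3 1871/2000
4 4 9217/10000
5 5 2253/2500
DF(2y) = 237/250 ≈ 0.948000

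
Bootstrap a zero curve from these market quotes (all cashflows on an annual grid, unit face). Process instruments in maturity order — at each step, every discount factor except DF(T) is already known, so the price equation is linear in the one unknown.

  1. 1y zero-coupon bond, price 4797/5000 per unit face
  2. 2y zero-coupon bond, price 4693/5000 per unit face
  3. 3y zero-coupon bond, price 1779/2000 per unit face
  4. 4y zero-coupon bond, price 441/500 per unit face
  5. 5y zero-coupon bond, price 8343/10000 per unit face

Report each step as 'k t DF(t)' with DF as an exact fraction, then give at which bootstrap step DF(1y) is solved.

1 1 4797/5000
2 2 4693/5000
3 3 1779/2000
4 4 441/500
5 5 8343/10000
DF(1y) is solved at step 1

step 1 [1y] zero: DF = P = 4797/5000 ≈ 0.959400
step 2 [2y] zero: DF = P = 4693/5000 ≈ 0.938600
step 3 [3y] zero: DF = P = 1779/2000 ≈ 0.889500
step 4 [4y] zero: DF = P = 441/500 ≈ 0.882000
step 5 [5y] zero: DF = P = 8343/10000 ≈ 0.834300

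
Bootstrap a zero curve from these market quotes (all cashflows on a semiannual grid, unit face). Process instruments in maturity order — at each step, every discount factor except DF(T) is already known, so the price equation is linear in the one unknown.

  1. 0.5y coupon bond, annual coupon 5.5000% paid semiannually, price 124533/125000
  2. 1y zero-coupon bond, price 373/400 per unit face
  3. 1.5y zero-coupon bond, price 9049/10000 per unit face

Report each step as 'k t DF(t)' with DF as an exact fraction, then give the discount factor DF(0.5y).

1 1/2 606/625
2 1 373/400
3 3/2 9049/10000
DF(0.5y) = 606/625 ≈ 0.969600

step 1 [0.5y] bond c/2=11/400: DF=(124533/125000 − 11/400·(0))/(1+11/400) = 606/625 ≈ 0.969600
step 2 [1y] zero: DF = P = 373/400 ≈ 0.932500
step 3 [1.5y] zero: DF = P = 9049/10000 ≈ 0.904900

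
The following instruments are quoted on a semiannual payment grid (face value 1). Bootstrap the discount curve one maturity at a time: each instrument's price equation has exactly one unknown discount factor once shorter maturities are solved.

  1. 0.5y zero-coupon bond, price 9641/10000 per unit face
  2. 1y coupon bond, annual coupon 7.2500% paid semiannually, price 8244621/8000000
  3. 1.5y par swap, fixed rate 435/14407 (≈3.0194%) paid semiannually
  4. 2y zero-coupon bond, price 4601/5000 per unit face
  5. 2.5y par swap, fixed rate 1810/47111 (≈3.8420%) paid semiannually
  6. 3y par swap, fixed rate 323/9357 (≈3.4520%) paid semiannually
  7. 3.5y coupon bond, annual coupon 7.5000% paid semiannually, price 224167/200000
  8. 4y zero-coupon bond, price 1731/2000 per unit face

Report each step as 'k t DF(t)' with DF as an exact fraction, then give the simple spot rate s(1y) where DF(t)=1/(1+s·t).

1 1/2 9641/10000
2 1 1201/1250
3 3/2 1913/2000
4 2 4601/5000
5 5/2 1819/2000
6 3 9031/10000
7 7/2 4387/5000
8 4 1731/2000
s(1y) = (1/(1201/1250) − 1)/(1) = 49/1201 ≈ 4.0799%

step 1 [0.5y] zero: DF = P = 9641/10000 ≈ 0.964100
step 2 [1y] bond c/2=29/800: DF=(8244621/8000000 − 29/800·(0.964100))/(1+29/800) = 1201/1250 ≈ 0.960800
step 3 [1.5y] swap r/2=435/28814: DF=(1 − 435/28814·(0.964100+0.960800))/(1+435/28814) = 1913/2000 ≈ 0.956500
step 4 [2y] zero: DF = P = 4601/5000 ≈ 0.920200
step 5 [2.5y] swap r/2=905/47111: DF=(1 − 905/47111·(0.964100+0.960800+0.956500+0.920200))/(1+905/47111) = 1819/2000 ≈ 0.909500
step 6 [3y] swap r/2=323/18714: DF=(1 − 323/18714·(0.964100+0.960800+0.956500+0.920200+0.909500))/(1+323/18714) = 9031/10000 ≈ 0.903100
step 7 [3.5y] bond c/2=3/80: DF=(224167/200000 − 3/80·(0.964100+0.960800+0.956500+0.920200+0.909500+0.903100))/(1+3/80) = 4387/5000 ≈ 0.877400
step 8 [4y] zero: DF = P = 1731/2000 ≈ 0.865500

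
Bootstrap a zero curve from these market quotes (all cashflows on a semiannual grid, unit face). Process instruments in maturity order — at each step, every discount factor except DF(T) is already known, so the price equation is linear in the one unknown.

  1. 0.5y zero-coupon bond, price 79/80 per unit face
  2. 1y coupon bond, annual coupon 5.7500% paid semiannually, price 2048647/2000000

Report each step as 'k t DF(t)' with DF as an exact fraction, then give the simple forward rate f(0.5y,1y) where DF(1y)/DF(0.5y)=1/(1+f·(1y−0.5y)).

step 1 [0.5y] zero: DF = P = 79/80 ≈ 0.987500
step 2 [1y] bond c/2=23/800: DF=(2048647/2000000 − 23/800·(0.987500))/(1+23/800) = 9681/10000 ≈ 0.968100

1 1/2 79/80
2 1 9681/10000
f(0.5y,1y) = ((79/80)/(9681/10000) − 1)/(1/2) = 388/9681 ≈ 4.0079%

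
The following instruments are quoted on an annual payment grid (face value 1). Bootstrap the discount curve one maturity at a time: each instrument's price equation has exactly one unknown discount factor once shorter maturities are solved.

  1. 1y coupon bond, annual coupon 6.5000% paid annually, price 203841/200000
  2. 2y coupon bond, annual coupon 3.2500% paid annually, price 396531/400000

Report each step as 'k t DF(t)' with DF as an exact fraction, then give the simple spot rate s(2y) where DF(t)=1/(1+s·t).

step 1 [1y] bond c/1=13/200: DF=(203841/200000 − 13/200·(0))/(1+13/200) = 957/1000 ≈ 0.957000
step 2 [2y] bond c/1=13/400: DF=(396531/400000 − 13/400·(0.957000))/(1+13/400) = 93/100 ≈ 0.930000

1 1 957/1000
2 2 93/100
s(2y) = (1/(93/100) − 1)/(2) = 7/186 ≈ 3.7634%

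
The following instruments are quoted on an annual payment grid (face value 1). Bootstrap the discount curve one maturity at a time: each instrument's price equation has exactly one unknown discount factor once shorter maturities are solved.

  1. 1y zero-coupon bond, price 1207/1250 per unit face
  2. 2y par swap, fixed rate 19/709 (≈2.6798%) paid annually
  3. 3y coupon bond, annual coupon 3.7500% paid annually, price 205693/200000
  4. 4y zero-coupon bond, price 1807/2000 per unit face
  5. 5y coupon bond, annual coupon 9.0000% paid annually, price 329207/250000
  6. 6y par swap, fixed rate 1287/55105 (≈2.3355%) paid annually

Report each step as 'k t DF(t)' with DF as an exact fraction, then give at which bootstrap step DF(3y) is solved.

1 1 1207/1250
2 2 9487/10000
3 3 9221/10000
4 4 1807/2000
5 5 8993/10000
6 6 8713/10000
DF(3y) is solved at step 3

step 1 [1y] zero: DF = P = 1207/1250 ≈ 0.965600
step 2 [2y] swap r/1=19/709: DF=(1 − 19/709·(0.965600))/(1+19/709) = 9487/10000 ≈ 0.948700
step 3 [3y] bond c/1=3/80: DF=(205693/200000 − 3/80·(0.965600+0.948700))/(1+3/80) = 9221/10000 ≈ 0.922100
step 4 [4y] zero: DF = P = 1807/2000 ≈ 0.903500
step 5 [5y] bond c/1=9/100: DF=(329207/250000 − 9/100·(0.965600+0.948700+0.922100+0.903500))/(1+9/100) = 8993/10000 ≈ 0.899300
step 6 [6y] swap r/1=1287/55105: DF=(1 − 1287/55105·(0.965600+0.948700+0.922100+0.903500+0.899300))/(1+1287/55105) = 8713/10000 ≈ 0.871300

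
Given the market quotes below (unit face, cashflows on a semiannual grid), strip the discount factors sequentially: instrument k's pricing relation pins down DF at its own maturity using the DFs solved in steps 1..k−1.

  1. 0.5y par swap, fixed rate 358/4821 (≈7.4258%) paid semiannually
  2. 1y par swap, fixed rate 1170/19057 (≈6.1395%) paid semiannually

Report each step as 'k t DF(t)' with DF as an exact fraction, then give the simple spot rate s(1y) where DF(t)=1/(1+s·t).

1 1/2 4821/5000
2 1 1883/2000
s(1y) = (1/(1883/2000) − 1)/(1) = 117/1883 ≈ 6.2135%

step 1 [0.5y] swap r/2=179/4821: DF=(1 − 179/4821·(0))/(1+179/4821) = 4821/5000 ≈ 0.964200
step 2 [1y] swap r/2=585/19057: DF=(1 − 585/19057·(0.964200))/(1+585/19057) = 1883/2000 ≈ 0.941500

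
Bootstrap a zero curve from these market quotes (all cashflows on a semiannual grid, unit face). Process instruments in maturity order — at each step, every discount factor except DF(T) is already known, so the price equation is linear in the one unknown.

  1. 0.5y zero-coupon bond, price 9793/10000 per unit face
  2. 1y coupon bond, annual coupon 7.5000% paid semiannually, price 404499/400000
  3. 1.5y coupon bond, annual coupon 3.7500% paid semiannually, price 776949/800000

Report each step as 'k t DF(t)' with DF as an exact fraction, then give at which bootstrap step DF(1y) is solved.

step 1 [0.5y] zero: DF = P = 9793/10000 ≈ 0.979300
step 2 [1y] bond c/2=3/80: DF=(404499/400000 − 3/80·(0.979300))/(1+3/80) = 9393/10000 ≈ 0.939300
step 3 [1.5y] bond c/2=3/160: DF=(776949/800000 − 3/160·(0.979300+0.939300))/(1+3/160) = 459/500 ≈ 0.918000

1 1/2 9793/10000
2 1 9393/10000
3 3/2 459/500
DF(1y) is solved at step 2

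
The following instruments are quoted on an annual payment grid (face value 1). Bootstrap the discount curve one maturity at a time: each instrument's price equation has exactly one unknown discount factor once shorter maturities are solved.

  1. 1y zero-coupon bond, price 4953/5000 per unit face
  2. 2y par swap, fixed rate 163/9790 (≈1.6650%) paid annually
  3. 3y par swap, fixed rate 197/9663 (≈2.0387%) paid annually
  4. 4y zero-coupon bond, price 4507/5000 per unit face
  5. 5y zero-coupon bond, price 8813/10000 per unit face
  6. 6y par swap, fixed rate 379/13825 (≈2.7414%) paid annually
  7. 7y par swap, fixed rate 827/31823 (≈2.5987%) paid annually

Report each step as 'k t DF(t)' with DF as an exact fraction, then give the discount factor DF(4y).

1 1 4953/5000
2 2 4837/5000
3 3 9409/10000
4 4 4507/5000
5 5 8813/10000
6 6 2121/2500
7 7 4173/5000
DF(4y) = 4507/5000 ≈ 0.901400

step 1 [1y] zero: DF = P = 4953/5000 ≈ 0.990600
step 2 [2y] swap r/1=163/9790: DF=(1 − 163/9790·(0.990600))/(1+163/9790) = 4837/5000 ≈ 0.967400
step 3 [3y] swap r/1=197/9663: DF=(1 − 197/9663·(0.990600+0.967400))/(1+197/9663) = 9409/10000 ≈ 0.940900
step 4 [4y] zero: DF = P = 4507/5000 ≈ 0.901400
step 5 [5y] zero: DF = P = 8813/10000 ≈ 0.881300
step 6 [6y] swap r/1=379/13825: DF=(1 − 379/13825·(0.990600+0.967400+0.940900+0.901400+0.881300))/(1+379/13825) = 2121/2500 ≈ 0.848400
step 7 [7y] swap r/1=827/31823: DF=(1 − 827/31823·(0.990600+0.967400+0.940900+0.901400+0.881300+0.848400))/(1+827/31823) = 4173/5000 ≈ 0.834600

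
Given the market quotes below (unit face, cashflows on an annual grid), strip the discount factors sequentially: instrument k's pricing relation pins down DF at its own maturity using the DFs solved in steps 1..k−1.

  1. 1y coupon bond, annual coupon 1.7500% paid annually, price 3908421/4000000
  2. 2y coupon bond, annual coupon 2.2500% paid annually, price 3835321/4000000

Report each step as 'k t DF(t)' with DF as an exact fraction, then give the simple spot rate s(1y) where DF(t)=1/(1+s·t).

1 1 9603/10000
2 2 4583/5000
s(1y) = (1/(9603/10000) − 1)/(1) = 397/9603 ≈ 4.1341%

step 1 [1y] bond c/1=7/400: DF=(3908421/4000000 − 7/400·(0))/(1+7/400) = 9603/10000 ≈ 0.960300
step 2 [2y] bond c/1=9/400: DF=(3835321/4000000 − 9/400·(0.960300))/(1+9/400) = 4583/5000 ≈ 0.916600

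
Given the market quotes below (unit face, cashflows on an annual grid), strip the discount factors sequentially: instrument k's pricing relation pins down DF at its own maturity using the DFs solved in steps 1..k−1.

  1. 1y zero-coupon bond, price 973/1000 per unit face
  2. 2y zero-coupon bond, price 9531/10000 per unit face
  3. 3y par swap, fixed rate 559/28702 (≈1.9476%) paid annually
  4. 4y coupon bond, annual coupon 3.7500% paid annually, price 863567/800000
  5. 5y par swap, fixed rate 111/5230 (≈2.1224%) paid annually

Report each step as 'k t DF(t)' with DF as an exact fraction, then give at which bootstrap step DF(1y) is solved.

step 1 [1y] zero: DF = P = 973/1000 ≈ 0.973000
step 2 [2y] zero: DF = P = 9531/10000 ≈ 0.953100
step 3 [3y] swap r/1=559/28702: DF=(1 − 559/28702·(0.973000+0.953100))/(1+559/28702) = 9441/10000 ≈ 0.944100
step 4 [4y] bond c/1=3/80: DF=(863567/800000 − 3/80·(0.973000+0.953100+0.944100))/(1+3/80) = 9367/10000 ≈ 0.936700
step 5 [5y] swap r/1=111/5230: DF=(1 − 111/5230·(0.973000+0.953100+0.944100+0.936700))/(1+111/5230) = 9001/10000 ≈ 0.900100

1 1 973/1000
2 2 9531/10000
3 3 9441/10000
4 4 9367/10000
5 5 9001/10000
DF(1y) is solved at step 1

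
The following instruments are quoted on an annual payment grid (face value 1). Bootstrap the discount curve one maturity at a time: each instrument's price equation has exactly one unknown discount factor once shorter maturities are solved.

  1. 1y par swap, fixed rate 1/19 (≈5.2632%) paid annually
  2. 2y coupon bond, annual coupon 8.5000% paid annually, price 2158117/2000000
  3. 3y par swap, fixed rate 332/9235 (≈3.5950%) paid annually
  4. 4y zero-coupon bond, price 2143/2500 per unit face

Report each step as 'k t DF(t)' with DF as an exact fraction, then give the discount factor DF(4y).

1 1 19/20
2 2 9201/10000
3 3 2251/2500
4 4 2143/2500
DF(4y) = 2143/2500 ≈ 0.857200

step 1 [1y] swap r/1=1/19: DF=(1 − 1/19·(0))/(1+1/19) = 19/20 ≈ 0.950000
step 2 [2y] bond c/1=17/200: DF=(2158117/2000000 − 17/200·(0.950000))/(1+17/200) = 9201/10000 ≈ 0.920100
step 3 [3y] swap r/1=332/9235: DF=(1 − 332/9235·(0.950000+0.920100))/(1+332/9235) = 2251/2500 ≈ 0.900400
step 4 [4y] zero: DF = P = 2143/2500 ≈ 0.857200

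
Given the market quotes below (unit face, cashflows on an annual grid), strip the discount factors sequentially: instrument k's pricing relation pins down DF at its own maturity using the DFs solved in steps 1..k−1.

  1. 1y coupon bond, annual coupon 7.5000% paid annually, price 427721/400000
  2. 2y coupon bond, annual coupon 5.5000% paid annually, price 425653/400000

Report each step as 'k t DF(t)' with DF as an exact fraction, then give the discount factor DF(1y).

step 1 [1y] bond c/1=3/40: DF=(427721/400000 − 3/40·(0))/(1+3/40) = 9947/10000 ≈ 0.994700
step 2 [2y] bond c/1=11/200: DF=(425653/400000 − 11/200·(0.994700))/(1+11/200) = 598/625 ≈ 0.956800

1 1 9947/10000
2 2 598/625
DF(1y) = 9947/10000 ≈ 0.994700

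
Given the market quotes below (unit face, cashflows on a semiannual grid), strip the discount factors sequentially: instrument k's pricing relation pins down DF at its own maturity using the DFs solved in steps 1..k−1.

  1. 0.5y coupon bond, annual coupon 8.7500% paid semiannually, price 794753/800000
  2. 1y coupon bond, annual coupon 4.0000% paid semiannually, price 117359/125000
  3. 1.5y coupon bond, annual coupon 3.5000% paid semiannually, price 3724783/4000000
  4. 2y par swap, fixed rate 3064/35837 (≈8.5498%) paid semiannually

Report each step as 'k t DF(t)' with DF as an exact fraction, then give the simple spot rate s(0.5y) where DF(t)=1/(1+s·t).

step 1 [0.5y] bond c/2=7/160: DF=(794753/800000 − 7/160·(0))/(1+7/160) = 4759/5000 ≈ 0.951800
step 2 [1y] bond c/2=1/50: DF=(117359/125000 − 1/50·(0.951800))/(1+1/50) = 4509/5000 ≈ 0.901800
step 3 [1.5y] bond c/2=7/400: DF=(3724783/4000000 − 7/400·(0.951800+0.901800))/(1+7/400) = 8833/10000 ≈ 0.883300
step 4 [2y] swap r/2=1532/35837: DF=(1 − 1532/35837·(0.951800+0.901800+0.883300))/(1+1532/35837) = 2117/2500 ≈ 0.846800

1 1/2 4759/5000
2 1 4509/5000
3 3/2 8833/10000
4 2 2117/2500
s(0.5y) = (1/(4759/5000) − 1)/(1/2) = 482/4759 ≈ 10.1282%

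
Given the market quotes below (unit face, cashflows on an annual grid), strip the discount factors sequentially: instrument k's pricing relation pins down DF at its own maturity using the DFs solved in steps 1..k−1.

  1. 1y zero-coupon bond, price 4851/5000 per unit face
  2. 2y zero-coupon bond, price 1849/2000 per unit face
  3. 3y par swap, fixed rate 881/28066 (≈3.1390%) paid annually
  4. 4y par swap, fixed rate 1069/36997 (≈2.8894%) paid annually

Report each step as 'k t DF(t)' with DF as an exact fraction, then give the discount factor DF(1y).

step 1 [1y] zero: DF = P = 4851/5000 ≈ 0.970200
step 2 [2y] zero: DF = P = 1849/2000 ≈ 0.924500
step 3 [3y] swap r/1=881/28066: DF=(1 − 881/28066·(0.970200+0.924500))/(1+881/28066) = 9119/10000 ≈ 0.911900
step 4 [4y] swap r/1=1069/36997: DF=(1 − 1069/36997·(0.970200+0.924500+0.911900))/(1+1069/36997) = 8931/10000 ≈ 0.893100

1 1 4851/5000
2 2 1849/2000
3 3 9119/10000
4 4 8931/10000
DF(1y) = 4851/5000 ≈ 0.970200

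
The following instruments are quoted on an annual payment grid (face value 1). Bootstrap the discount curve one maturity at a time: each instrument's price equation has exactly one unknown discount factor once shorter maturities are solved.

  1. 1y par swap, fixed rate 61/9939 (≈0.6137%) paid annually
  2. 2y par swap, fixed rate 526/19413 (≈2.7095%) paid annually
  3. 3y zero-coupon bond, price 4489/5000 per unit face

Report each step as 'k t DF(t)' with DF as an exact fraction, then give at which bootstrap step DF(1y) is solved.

1 1 9939/10000
2 2 4737/5000
3 3 4489/5000
DF(1y) is solved at step 1

step 1 [1y] swap r/1=61/9939: DF=(1 − 61/9939·(0))/(1+61/9939) = 9939/10000 ≈ 0.993900
step 2 [2y] swap r/1=526/19413: DF=(1 − 526/19413·(0.993900))/(1+526/19413) = 4737/5000 ≈ 0.947400
step 3 [3y] zero: DF = P = 4489/5000 ≈ 0.897800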